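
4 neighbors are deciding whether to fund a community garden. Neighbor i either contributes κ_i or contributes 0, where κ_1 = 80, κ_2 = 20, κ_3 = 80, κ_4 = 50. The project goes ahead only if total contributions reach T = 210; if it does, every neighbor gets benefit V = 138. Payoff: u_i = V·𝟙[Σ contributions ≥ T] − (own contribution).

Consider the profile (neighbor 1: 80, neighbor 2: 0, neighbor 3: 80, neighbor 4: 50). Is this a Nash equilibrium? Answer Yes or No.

Yes

Total = 210 ≥ 210: provided.
Neighbor 1 (pledges 80, payoff 58): dropping to 0 → total 130, payoff 0. No gain.
Neighbor 2 (pledges 0, payoff 138): pledging 20 → total 230, payoff 118. No gain.
Neighbor 3 (pledges 80, payoff 58): dropping to 0 → total 130, payoff 0. No gain.
Neighbor 4 (pledges 50, payoff 88): dropping to 0 → total 160, payoff 0. No gain.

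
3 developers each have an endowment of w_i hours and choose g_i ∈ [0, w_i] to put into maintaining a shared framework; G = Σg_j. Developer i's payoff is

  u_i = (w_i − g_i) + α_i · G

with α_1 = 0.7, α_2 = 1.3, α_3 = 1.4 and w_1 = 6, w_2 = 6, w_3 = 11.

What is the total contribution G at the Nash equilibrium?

17

∂u_i/∂g_i = α_i − 1, so developer i contributes w_i if α_i > 1, else 0.
α_i > 1 for i ∈ {2, 3}; NE contributions (0, 6, 11), G = 17.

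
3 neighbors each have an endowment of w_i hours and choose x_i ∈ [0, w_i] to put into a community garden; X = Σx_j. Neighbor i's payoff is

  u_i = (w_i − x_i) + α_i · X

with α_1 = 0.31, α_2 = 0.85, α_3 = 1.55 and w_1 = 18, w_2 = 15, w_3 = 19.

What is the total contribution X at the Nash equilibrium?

19

∂u_i/∂x_i = α_i − 1, so neighbor i contributes w_i if α_i > 1, else 0.
α_i > 1 for i ∈ {3}; NE contributions (0, 0, 19), X = 19.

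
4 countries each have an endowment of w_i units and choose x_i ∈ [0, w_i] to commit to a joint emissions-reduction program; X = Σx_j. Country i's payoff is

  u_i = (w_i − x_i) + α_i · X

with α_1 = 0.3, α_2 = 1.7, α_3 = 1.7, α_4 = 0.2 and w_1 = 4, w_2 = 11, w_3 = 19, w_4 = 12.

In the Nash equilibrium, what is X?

∂u_i/∂x_i = α_i − 1, so country i contributes w_i if α_i > 1, else 0.
α_i > 1 for i ∈ {2, 3}; NE contributions (0, 11, 19, 0), X = 30.

30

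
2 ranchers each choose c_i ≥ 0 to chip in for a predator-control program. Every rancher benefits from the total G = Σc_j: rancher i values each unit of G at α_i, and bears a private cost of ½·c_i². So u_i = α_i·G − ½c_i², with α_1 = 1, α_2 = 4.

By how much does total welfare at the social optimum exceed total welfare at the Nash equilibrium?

Rancher i's FOC: ∂u_i/∂c_i = α_i − c_i = 0, so c_i* = α_i.
NE contributions = (1, 4); G = 5.
W^NE = (Σα)·G − ½Σα_i² = 5² − ½·17 = 16.5.
Planner sets c_i = Σα_j = 5 for every i, so G^SO = 2·5 = 10.
W^SO = (Σα)·G^SO − ½·2·(Σα)² = (2/2)·5² = 25.
Deadweight loss = W^SO − W^NE = 8.5.

8.5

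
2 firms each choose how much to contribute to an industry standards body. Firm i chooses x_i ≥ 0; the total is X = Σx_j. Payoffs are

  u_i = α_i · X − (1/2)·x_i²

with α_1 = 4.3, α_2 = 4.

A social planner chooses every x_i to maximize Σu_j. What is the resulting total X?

Planner FOC: ∂(Σu_j)/∂x_i = (Σα_j) − x_i = 0, so x_i^SO = Σα_j = 8.3 for every i; X^SO = 16.6.

16.6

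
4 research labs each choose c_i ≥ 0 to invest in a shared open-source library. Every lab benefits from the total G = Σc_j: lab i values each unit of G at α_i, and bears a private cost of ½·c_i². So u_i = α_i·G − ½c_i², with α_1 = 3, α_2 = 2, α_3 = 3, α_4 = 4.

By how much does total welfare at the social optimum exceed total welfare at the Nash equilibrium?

Lab i's FOC: ∂u_i/∂c_i = α_i − c_i = 0, so c_i* = α_i.
NE contributions = (3, 2, 3, 4); G = 12.
W^NE = (Σα)·G − ½Σα_i² = 12² − ½·38 = 125.
Planner sets c_i = Σα_j = 12 for every i, so G^SO = 4·12 = 48.
W^SO = (Σα)·G^SO − ½·4·(Σα)² = (4/2)·12² = 288.
Deadweight loss = W^SO − W^NE = 163.

163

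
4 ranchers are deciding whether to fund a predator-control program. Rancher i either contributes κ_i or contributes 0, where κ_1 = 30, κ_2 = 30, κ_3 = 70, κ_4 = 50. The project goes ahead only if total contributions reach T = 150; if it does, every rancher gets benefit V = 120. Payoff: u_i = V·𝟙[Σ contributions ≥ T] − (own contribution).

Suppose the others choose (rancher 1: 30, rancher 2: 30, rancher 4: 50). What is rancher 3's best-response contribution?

Others' total = 110. Contributing 70 brings total to 180 ≥ 150: gain V − κ_3 = 50.
Best response: 70.

70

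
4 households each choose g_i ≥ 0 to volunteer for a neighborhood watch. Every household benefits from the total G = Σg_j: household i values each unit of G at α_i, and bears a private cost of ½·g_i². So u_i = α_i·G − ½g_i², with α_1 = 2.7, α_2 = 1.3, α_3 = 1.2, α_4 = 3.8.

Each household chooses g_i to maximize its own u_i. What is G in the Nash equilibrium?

9

Household i's FOC: ∂u_i/∂g_i = α_i − g_i = 0, so g_i* = α_i.
NE contributions = (2.7, 1.3, 1.2, 3.8); G = 9.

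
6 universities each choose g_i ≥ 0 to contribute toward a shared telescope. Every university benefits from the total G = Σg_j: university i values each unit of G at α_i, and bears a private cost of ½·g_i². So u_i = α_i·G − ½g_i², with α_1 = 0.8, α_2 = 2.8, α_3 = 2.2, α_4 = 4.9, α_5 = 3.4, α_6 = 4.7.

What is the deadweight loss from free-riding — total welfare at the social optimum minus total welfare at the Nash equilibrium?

University i's FOC: ∂u_i/∂g_i = α_i − g_i = 0, so g_i* = α_i.
NE contributions = (0.8, 2.8, 2.2, 4.9, 3.4, 4.7); G = 18.8.
W^NE = (Σα)·G − ½Σα_i² = 18.8² − ½·70.98 = 317.95.
Planner sets g_i = Σα_j = 18.8 for every i, so G^SO = 6·18.8 = 112.8.
W^SO = (Σα)·G^SO − ½·6·(Σα)² = (6/2)·18.8² = 1060.32.
Deadweight loss = W^SO − W^NE = 742.37.

742.37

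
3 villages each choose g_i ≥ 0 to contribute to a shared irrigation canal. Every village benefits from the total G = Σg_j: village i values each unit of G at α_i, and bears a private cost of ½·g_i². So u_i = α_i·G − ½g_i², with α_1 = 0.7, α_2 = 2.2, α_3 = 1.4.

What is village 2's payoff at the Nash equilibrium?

7.04

Village i's FOC: ∂u_i/∂g_i = α_i − g_i = 0, so g_i* = α_i.
NE contributions = (0.7, 2.2, 1.4); G = 4.3.
u_2 = α_2·G − ½·(g_2)² = 2.2·4.3 − ½·2.2² = 7.04.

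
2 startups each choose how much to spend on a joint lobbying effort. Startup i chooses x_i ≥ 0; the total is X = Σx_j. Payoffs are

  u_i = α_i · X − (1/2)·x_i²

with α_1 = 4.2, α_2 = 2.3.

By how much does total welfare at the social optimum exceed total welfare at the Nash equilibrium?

Startup i's FOC: ∂u_i/∂x_i = α_i − x_i = 0, so x_i* = α_i.
NE contributions = (4.2, 2.3); X = 6.5.
W^NE = (Σα)·X − ½Σα_i² = 6.5² − ½·22.93 = 30.785.
Planner sets x_i = Σα_j = 6.5 for every i, so X^SO = 2·6.5 = 13.
W^SO = (Σα)·X^SO − ½·2·(Σα)² = (2/2)·6.5² = 42.25.
Deadweight loss = W^SO − W^NE = 11.465.

11.465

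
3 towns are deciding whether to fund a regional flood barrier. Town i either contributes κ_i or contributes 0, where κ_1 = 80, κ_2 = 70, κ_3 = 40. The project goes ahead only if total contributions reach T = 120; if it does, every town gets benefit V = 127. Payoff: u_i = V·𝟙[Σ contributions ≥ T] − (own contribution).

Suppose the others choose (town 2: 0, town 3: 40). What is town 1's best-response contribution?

80

Others' total = 40. Contributing 80 brings total to 120 ≥ 120: gain V − κ_1 = 47.
Best response: 80.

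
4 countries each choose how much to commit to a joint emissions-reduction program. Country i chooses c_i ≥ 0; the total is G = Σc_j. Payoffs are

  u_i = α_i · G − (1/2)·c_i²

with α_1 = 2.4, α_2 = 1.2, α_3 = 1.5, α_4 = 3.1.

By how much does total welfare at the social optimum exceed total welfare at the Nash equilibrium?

76.77

Country i's FOC: ∂u_i/∂c_i = α_i − c_i = 0, so c_i* = α_i.
NE contributions = (2.4, 1.2, 1.5, 3.1); G = 8.2.
W^NE = (Σα)·G − ½Σα_i² = 8.2² − ½·19.06 = 57.71.
Planner sets c_i = Σα_j = 8.2 for every i, so G^SO = 4·8.2 = 32.8.
W^SO = (Σα)·G^SO − ½·4·(Σα)² = (4/2)·8.2² = 134.48.
Deadweight loss = W^SO − W^NE = 76.77.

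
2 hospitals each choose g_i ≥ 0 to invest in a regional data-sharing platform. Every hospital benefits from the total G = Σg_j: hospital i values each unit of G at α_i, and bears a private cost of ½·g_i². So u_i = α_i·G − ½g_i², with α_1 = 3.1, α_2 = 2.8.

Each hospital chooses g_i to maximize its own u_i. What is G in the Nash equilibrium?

5.9

Hospital i's FOC: ∂u_i/∂g_i = α_i − g_i = 0, so g_i* = α_i.
NE contributions = (3.1, 2.8); G = 5.9.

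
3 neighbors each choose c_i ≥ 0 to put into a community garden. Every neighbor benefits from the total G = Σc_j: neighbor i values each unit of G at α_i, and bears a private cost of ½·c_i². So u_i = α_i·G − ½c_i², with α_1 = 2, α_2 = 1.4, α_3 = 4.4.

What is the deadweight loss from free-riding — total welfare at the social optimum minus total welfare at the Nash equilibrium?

Neighbor i's FOC: ∂u_i/∂c_i = α_i − c_i = 0, so c_i* = α_i.
NE contributions = (2, 1.4, 4.4); G = 7.8.
W^NE = (Σα)·G − ½Σα_i² = 7.8² − ½·25.32 = 48.18.
Planner sets c_i = Σα_j = 7.8 for every i, so G^SO = 3·7.8 = 23.4.
W^SO = (Σα)·G^SO − ½·3·(Σα)² = (3/2)·7.8² = 91.26.
Deadweight loss = W^SO − W^NE = 43.08.

43.08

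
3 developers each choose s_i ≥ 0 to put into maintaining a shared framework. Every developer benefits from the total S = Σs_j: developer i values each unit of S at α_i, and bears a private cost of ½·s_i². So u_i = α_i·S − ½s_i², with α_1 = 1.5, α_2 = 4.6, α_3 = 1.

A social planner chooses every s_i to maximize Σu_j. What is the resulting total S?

21.3

Planner FOC: ∂(Σu_j)/∂s_i = (Σα_j) − s_i = 0, so s_i^SO = Σα_j = 7.1 for every i; S^SO = 21.3.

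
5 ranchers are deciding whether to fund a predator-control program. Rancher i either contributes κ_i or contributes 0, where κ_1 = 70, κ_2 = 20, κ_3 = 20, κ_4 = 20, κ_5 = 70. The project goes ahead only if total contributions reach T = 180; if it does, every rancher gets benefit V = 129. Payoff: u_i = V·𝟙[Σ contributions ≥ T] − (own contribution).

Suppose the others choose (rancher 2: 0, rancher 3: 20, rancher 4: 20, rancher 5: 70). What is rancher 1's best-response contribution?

Others' total = 110. Contributing 70 brings total to 180 ≥ 180: gain V − κ_1 = 59.
Best response: 70.

70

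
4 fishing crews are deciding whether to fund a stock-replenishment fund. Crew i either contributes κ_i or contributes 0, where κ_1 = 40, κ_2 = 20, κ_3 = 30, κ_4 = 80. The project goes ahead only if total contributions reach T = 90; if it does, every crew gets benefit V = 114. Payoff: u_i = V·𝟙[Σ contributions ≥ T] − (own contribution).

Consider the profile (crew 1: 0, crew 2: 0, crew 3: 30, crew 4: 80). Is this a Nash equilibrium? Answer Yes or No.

Yes

Total = 110 ≥ 90: provided.
Crew 1 (pledges 0, payoff 114): pledging 40 → total 150, payoff 74. No gain.
Crew 2 (pledges 0, payoff 114): pledging 20 → total 130, payoff 94. No gain.
Crew 3 (pledges 30, payoff 84): dropping to 0 → total 80, payoff 0. No gain.
Crew 4 (pledges 80, payoff 34): dropping to 0 → total 30, payoff 0. No gain.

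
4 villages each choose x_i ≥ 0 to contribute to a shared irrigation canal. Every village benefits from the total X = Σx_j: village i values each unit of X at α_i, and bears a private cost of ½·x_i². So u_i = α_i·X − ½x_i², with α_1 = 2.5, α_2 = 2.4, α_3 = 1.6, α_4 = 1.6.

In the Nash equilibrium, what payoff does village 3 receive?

Village i's FOC: ∂u_i/∂x_i = α_i − x_i = 0, so x_i* = α_i.
NE contributions = (2.5, 2.4, 1.6, 1.6); X = 8.1.
u_3 = α_3·X − ½·(x_3)² = 1.6·8.1 − ½·1.6² = 11.68.

11.68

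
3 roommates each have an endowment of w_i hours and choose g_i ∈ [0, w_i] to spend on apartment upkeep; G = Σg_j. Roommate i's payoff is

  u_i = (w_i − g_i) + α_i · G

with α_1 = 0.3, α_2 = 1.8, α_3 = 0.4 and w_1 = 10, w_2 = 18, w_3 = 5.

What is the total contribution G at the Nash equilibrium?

18

∂u_i/∂g_i = α_i − 1, so roommate i contributes w_i if α_i > 1, else 0.
α_i > 1 for i ∈ {2}; NE contributions (0, 18, 0), G = 18.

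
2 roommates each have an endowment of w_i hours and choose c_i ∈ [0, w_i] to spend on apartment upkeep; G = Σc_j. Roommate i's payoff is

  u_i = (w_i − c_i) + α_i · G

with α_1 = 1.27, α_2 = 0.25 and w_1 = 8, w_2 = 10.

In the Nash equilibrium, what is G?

8

∂u_i/∂c_i = α_i − 1, so roommate i contributes w_i if α_i > 1, else 0.
α_i > 1 for i ∈ {1}; NE contributions (8, 0), G = 8.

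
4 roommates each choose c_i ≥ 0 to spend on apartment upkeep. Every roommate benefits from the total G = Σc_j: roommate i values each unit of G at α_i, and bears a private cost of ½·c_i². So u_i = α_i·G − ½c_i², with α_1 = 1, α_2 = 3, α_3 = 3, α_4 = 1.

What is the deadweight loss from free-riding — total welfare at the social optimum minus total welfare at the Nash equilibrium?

74

Roommate i's FOC: ∂u_i/∂c_i = α_i − c_i = 0, so c_i* = α_i.
NE contributions = (1, 3, 3, 1); G = 8.
W^NE = (Σα)·G − ½Σα_i² = 8² − ½·20 = 54.
Planner sets c_i = Σα_j = 8 for every i, so G^SO = 4·8 = 32.
W^SO = (Σα)·G^SO − ½·4·(Σα)² = (4/2)·8² = 128.
Deadweight loss = W^SO − W^NE = 74.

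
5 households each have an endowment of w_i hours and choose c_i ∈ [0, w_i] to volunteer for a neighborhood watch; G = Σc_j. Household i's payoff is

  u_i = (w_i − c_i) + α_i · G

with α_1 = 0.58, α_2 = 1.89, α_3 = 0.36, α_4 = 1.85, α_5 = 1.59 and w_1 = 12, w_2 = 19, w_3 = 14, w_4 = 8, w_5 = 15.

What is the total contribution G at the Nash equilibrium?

∂u_i/∂c_i = α_i − 1, so household i contributes w_i if α_i > 1, else 0.
α_i > 1 for i ∈ {2, 4, 5}; NE contributions (0, 19, 0, 8, 15), G = 42.

42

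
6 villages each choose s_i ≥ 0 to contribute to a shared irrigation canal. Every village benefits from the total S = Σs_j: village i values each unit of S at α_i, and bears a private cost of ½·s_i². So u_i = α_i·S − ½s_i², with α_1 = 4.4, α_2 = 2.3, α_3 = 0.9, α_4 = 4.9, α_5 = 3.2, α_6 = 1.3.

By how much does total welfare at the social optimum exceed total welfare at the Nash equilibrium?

608.7

Village i's FOC: ∂u_i/∂s_i = α_i − s_i = 0, so s_i* = α_i.
NE contributions = (4.4, 2.3, 0.9, 4.9, 3.2, 1.3); S = 17.
W^NE = (Σα)·S − ½Σα_i² = 17² − ½·61.4 = 258.3.
Planner sets s_i = Σα_j = 17 for every i, so S^SO = 6·17 = 102.
W^SO = (Σα)·S^SO − ½·6·(Σα)² = (6/2)·17² = 867.
Deadweight loss = W^SO − W^NE = 608.7.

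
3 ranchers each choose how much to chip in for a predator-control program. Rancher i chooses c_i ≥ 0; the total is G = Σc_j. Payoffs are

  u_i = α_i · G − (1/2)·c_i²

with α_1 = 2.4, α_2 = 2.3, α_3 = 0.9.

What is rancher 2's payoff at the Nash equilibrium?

10.235

Rancher i's FOC: ∂u_i/∂c_i = α_i − c_i = 0, so c_i* = α_i.
NE contributions = (2.4, 2.3, 0.9); G = 5.6.
u_2 = α_2·G − ½·(c_2)² = 2.3·5.6 − ½·2.3² = 10.235.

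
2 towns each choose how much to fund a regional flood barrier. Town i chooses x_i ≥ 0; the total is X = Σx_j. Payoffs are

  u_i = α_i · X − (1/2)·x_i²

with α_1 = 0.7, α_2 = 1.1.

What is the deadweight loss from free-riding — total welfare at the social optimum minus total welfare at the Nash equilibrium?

0.85

Town i's FOC: ∂u_i/∂x_i = α_i − x_i = 0, so x_i* = α_i.
NE contributions = (0.7, 1.1); X = 1.8.
W^NE = (Σα)·X − ½Σα_i² = 1.8² − ½·1.7 = 2.39.
Planner sets x_i = Σα_j = 1.8 for every i, so X^SO = 2·1.8 = 3.6.
W^SO = (Σα)·X^SO − ½·2·(Σα)² = (2/2)·1.8² = 3.24.
Deadweight loss = W^SO − W^NE = 0.85.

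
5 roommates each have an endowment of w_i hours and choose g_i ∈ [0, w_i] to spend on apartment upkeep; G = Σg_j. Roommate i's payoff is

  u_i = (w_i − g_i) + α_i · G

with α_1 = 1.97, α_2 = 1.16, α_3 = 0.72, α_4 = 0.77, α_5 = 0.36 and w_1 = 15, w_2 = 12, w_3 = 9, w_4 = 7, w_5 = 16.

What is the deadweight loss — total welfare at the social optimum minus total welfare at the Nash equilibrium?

127.36

∂u_i/∂g_i = α_i − 1, so roommate i contributes w_i if α_i > 1, else 0.
α_i > 1 for i ∈ {1, 2}; NE contributions (15, 12, 0, 0, 0), G = 27.
W^NE = Σw_i − G^NE + (Σα_i)·G^NE = 59 + 3.98·27 = 166.46.
Planner: ∂(Σu_j)/∂g_i = Σα_j − 1 = 3.98 > 0, so everyone contributes w_i; G^SO = 59, W^SO = 59 + 3.98·59 = 293.82.
Deadweight loss = 127.36.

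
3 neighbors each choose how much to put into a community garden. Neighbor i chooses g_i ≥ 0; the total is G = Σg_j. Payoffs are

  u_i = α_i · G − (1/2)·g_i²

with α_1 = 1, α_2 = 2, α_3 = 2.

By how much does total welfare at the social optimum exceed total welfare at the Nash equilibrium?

17

Neighbor i's FOC: ∂u_i/∂g_i = α_i − g_i = 0, so g_i* = α_i.
NE contributions = (1, 2, 2); G = 5.
W^NE = (Σα)·G − ½Σα_i² = 5² − ½·9 = 20.5.
Planner sets g_i = Σα_j = 5 for every i, so G^SO = 3·5 = 15.
W^SO = (Σα)·G^SO − ½·3·(Σα)² = (3/2)·5² = 37.5.
Deadweight loss = W^SO − W^NE = 17.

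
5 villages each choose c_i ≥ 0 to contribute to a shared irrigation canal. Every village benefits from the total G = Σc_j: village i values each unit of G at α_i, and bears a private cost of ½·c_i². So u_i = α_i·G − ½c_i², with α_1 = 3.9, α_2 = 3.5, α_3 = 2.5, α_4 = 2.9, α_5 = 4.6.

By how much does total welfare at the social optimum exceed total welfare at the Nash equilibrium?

Village i's FOC: ∂u_i/∂c_i = α_i − c_i = 0, so c_i* = α_i.
NE contributions = (3.9, 3.5, 2.5, 2.9, 4.6); G = 17.4.
W^NE = (Σα)·G − ½Σα_i² = 17.4² − ½·63.28 = 271.12.
Planner sets c_i = Σα_j = 17.4 for every i, so G^SO = 5·17.4 = 87.
W^SO = (Σα)·G^SO − ½·5·(Σα)² = (5/2)·17.4² = 756.9.
Deadweight loss = W^SO − W^NE = 485.78.

485.78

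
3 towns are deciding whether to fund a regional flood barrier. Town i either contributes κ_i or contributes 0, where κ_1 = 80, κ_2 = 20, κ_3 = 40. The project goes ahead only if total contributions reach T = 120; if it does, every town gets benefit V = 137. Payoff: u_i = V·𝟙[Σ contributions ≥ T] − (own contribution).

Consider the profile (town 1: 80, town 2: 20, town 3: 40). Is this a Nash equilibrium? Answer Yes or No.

No

Total = 140 ≥ 120: provided.
Town 1 (pledges 80, payoff 57): dropping to 0 → total 60, payoff 0. No gain.
Town 2 (pledges 20, payoff 117): dropping to 0 → total 120, payoff 137. Profitable deviation.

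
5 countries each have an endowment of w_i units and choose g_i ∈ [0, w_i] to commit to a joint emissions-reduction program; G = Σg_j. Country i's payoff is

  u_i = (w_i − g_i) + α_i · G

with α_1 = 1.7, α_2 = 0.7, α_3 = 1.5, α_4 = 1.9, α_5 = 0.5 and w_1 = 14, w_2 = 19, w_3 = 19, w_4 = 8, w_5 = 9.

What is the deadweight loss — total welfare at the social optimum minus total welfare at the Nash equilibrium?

∂u_i/∂g_i = α_i − 1, so country i contributes w_i if α_i > 1, else 0.
α_i > 1 for i ∈ {1, 3, 4}; NE contributions (14, 0, 19, 8, 0), G = 41.
W^NE = Σw_i − G^NE + (Σα_i)·G^NE = 69 + 5.3·41 = 286.3.
Planner: ∂(Σu_j)/∂g_i = Σα_j − 1 = 5.3 > 0, so everyone contributes w_i; G^SO = 69, W^SO = 69 + 5.3·69 = 434.7.
Deadweight loss = 148.4.

148.4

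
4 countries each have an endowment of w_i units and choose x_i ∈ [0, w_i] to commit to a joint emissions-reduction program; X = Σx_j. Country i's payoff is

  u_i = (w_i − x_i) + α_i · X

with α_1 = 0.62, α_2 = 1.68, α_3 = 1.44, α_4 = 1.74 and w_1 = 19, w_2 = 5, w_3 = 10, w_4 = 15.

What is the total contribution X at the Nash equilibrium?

∂u_i/∂x_i = α_i − 1, so country i contributes w_i if α_i > 1, else 0.
α_i > 1 for i ∈ {2, 3, 4}; NE contributions (0, 5, 10, 15), X = 30.

30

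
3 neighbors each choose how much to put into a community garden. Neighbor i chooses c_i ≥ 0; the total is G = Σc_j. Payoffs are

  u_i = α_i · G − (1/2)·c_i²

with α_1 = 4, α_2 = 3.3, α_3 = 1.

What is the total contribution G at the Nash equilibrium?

Neighbor i's FOC: ∂u_i/∂c_i = α_i − c_i = 0, so c_i* = α_i.
NE contributions = (4, 3.3, 1); G = 8.3.

8.3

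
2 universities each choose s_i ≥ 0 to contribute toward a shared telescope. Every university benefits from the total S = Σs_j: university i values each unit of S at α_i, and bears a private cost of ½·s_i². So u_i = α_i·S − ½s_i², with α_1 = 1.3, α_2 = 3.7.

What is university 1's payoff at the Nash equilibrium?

5.655

University i's FOC: ∂u_i/∂s_i = α_i − s_i = 0, so s_i* = α_i.
NE contributions = (1.3, 3.7); S = 5.
u_1 = α_1·S − ½·(s_1)² = 1.3·5 − ½·1.3² = 5.655.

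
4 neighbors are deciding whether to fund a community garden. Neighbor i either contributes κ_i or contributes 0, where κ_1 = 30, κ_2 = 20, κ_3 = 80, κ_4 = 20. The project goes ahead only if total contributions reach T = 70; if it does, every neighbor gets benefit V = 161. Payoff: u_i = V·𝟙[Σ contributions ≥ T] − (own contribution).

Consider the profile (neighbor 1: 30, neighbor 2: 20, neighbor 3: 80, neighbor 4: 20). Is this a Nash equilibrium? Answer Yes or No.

No

Total = 150 ≥ 70: provided.
Neighbor 1 (pledges 30, payoff 131): dropping to 0 → total 120, payoff 161. Profitable deviation.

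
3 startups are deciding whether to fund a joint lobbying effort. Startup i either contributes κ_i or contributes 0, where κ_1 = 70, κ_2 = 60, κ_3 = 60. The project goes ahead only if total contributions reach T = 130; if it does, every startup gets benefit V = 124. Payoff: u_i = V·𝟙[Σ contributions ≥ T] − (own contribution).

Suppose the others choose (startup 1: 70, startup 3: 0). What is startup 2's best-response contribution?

Others' total = 70. Contributing 60 brings total to 130 ≥ 130: gain V − κ_2 = 64.
Best response: 60.

60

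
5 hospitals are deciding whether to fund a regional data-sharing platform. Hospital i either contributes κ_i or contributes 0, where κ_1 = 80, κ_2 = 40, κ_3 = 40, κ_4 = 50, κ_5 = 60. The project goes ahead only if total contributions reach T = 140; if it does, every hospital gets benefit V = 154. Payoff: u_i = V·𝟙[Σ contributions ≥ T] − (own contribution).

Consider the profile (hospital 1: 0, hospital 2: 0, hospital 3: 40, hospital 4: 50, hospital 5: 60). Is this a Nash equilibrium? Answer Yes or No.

Yes

Total = 150 ≥ 140: provided.
Hospital 1 (pledges 0, payoff 154): pledging 80 → total 230, payoff 74. No gain.
Hospital 2 (pledges 0, payoff 154): pledging 40 → total 190, payoff 114. No gain.
Hospital 3 (pledges 40, payoff 114): dropping to 0 → total 110, payoff 0. No gain.
Hospital 4 (pledges 50, payoff 104): dropping to 0 → total 100, payoff 0. No gain.
Hospital 5 (pledges 60, payoff 94): dropping to 0 → total 90, payoff 0. No gain.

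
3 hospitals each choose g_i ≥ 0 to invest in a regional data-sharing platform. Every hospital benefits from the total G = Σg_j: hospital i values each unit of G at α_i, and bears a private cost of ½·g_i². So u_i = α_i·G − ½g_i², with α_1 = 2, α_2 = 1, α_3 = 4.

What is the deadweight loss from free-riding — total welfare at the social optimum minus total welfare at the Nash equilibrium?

Hospital i's FOC: ∂u_i/∂g_i = α_i − g_i = 0, so g_i* = α_i.
NE contributions = (2, 1, 4); G = 7.
W^NE = (Σα)·G − ½Σα_i² = 7² − ½·21 = 38.5.
Planner sets g_i = Σα_j = 7 for every i, so G^SO = 3·7 = 21.
W^SO = (Σα)·G^SO − ½·3·(Σα)² = (3/2)·7² = 73.5.
Deadweight loss = W^SO − W^NE = 35.

35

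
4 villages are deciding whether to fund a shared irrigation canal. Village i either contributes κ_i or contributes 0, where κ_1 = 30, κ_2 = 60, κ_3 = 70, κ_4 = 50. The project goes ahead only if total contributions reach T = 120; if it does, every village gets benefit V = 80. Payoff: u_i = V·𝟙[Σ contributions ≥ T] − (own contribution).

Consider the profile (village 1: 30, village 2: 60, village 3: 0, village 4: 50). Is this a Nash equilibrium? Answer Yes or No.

Total = 140 ≥ 120: provided.
Village 1 (pledges 30, payoff 50): dropping to 0 → total 110, payoff 0. No gain.
Village 2 (pledges 60, payoff 20): dropping to 0 → total 80, payoff 0. No gain.
Village 3 (pledges 0, payoff 80): pledging 70 → total 210, payoff 10. No gain.
Village 4 (pledges 50, payoff 30): dropping to 0 → total 90, payoff 0. No gain.

Yes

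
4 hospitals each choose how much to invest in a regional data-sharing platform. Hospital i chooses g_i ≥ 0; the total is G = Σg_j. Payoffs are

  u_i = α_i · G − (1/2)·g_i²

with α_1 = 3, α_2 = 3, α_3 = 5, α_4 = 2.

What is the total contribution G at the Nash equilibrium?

Hospital i's FOC: ∂u_i/∂g_i = α_i − g_i = 0, so g_i* = α_i.
NE contributions = (3, 3, 5, 2); G = 13.

13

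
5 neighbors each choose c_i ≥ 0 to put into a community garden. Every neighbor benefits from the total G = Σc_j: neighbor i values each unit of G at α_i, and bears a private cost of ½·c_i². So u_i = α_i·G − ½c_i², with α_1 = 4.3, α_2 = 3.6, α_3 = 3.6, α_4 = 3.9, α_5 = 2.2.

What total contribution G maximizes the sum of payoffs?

Planner FOC: ∂(Σu_j)/∂c_i = (Σα_j) − c_i = 0, so c_i^SO = Σα_j = 17.6 for every i; G^SO = 88.

88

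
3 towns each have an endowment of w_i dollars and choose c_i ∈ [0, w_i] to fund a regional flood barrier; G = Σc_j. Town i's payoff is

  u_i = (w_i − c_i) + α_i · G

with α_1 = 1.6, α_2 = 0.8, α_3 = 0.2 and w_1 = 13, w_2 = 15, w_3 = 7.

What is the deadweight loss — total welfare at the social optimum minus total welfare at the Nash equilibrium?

35.2

∂u_i/∂c_i = α_i − 1, so town i contributes w_i if α_i > 1, else 0.
α_i > 1 for i ∈ {1}; NE contributions (13, 0, 0), G = 13.
W^NE = Σw_i − G^NE + (Σα_i)·G^NE = 35 + 1.6·13 = 55.8.
Planner: ∂(Σu_j)/∂c_i = Σα_j − 1 = 1.6 > 0, so everyone contributes w_i; G^SO = 35, W^SO = 35 + 1.6·35 = 91.
Deadweight loss = 35.2.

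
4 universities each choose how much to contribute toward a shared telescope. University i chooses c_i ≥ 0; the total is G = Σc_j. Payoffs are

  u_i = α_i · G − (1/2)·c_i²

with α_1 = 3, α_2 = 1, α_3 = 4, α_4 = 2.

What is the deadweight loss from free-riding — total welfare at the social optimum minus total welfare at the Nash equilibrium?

115

University i's FOC: ∂u_i/∂c_i = α_i − c_i = 0, so c_i* = α_i.
NE contributions = (3, 1, 4, 2); G = 10.
W^NE = (Σα)·G − ½Σα_i² = 10² − ½·30 = 85.
Planner sets c_i = Σα_j = 10 for every i, so G^SO = 4·10 = 40.
W^SO = (Σα)·G^SO − ½·4·(Σα)² = (4/2)·10² = 200.
Deadweight loss = W^SO − W^NE = 115.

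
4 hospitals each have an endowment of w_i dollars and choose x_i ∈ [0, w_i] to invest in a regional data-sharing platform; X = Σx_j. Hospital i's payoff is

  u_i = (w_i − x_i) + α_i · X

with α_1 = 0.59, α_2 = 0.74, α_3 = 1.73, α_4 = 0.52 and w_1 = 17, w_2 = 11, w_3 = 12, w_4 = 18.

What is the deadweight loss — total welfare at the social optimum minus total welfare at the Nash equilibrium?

118.68

∂u_i/∂x_i = α_i − 1, so hospital i contributes w_i if α_i > 1, else 0.
α_i > 1 for i ∈ {3}; NE contributions (0, 0, 12, 0), X = 12.
W^NE = Σw_i − X^NE + (Σα_i)·X^NE = 58 + 2.58·12 = 88.96.
Planner: ∂(Σu_j)/∂x_i = Σα_j − 1 = 2.58 > 0, so everyone contributes w_i; X^SO = 58, W^SO = 58 + 2.58·58 = 207.64.
Deadweight loss = 118.68.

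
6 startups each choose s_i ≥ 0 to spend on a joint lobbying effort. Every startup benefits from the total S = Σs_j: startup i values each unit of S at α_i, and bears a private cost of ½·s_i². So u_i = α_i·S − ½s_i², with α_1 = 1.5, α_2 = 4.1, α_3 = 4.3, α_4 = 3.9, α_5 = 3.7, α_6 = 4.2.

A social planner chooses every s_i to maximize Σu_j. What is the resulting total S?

130.2

Planner FOC: ∂(Σu_j)/∂s_i = (Σα_j) − s_i = 0, so s_i^SO = Σα_j = 21.7 for every i; S^SO = 130.2.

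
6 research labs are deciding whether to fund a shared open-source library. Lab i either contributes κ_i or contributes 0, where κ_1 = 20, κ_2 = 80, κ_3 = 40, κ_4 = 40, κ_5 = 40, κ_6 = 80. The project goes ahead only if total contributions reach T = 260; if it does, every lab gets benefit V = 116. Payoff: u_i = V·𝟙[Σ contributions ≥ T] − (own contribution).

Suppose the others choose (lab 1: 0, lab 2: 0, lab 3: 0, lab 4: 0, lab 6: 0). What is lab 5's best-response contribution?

Others' total = 0. Even contributing 40 gives 40 < 260: no benefit either way.
Best response: 0.

0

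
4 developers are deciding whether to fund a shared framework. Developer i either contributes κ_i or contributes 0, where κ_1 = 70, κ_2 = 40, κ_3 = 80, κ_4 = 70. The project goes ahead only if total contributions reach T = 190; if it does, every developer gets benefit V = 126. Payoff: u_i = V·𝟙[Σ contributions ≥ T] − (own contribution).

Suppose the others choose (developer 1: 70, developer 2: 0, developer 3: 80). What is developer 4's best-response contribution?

Others' total = 150. Contributing 70 brings total to 220 ≥ 190: gain V − κ_4 = 56.
Best response: 70.

70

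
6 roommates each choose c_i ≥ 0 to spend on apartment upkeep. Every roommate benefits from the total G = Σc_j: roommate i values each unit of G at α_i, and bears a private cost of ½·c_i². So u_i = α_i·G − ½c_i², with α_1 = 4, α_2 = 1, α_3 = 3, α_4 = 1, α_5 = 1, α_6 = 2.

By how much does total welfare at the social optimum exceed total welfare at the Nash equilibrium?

304

Roommate i's FOC: ∂u_i/∂c_i = α_i − c_i = 0, so c_i* = α_i.
NE contributions = (4, 1, 3, 1, 1, 2); G = 12.
W^NE = (Σα)·G − ½Σα_i² = 12² − ½·32 = 128.
Planner sets c_i = Σα_j = 12 for every i, so G^SO = 6·12 = 72.
W^SO = (Σα)·G^SO − ½·6·(Σα)² = (6/2)·12² = 432.
Deadweight loss = W^SO − W^NE = 304.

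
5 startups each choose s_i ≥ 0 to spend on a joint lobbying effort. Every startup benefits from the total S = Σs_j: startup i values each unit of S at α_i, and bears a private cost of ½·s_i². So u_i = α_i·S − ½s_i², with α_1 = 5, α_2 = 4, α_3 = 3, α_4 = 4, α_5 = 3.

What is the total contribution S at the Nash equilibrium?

19

Startup i's FOC: ∂u_i/∂s_i = α_i − s_i = 0, so s_i* = α_i.
NE contributions = (5, 4, 3, 4, 3); S = 19.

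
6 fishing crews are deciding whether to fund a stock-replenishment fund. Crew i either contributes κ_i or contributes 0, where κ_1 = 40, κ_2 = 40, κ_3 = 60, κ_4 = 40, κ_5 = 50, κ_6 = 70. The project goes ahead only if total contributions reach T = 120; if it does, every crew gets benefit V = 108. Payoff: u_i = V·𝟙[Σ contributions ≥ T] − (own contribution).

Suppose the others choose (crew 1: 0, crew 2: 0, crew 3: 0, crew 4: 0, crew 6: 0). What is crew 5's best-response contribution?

Others' total = 0. Even contributing 50 gives 50 < 120: no benefit either way.
Best response: 0.

0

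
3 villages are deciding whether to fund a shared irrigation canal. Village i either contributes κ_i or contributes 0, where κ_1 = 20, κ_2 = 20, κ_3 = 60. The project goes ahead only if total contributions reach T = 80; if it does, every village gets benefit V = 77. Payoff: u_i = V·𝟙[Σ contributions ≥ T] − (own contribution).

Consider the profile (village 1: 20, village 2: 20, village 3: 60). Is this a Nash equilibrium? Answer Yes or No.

No

Total = 100 ≥ 80: provided.
Village 1 (pledges 20, payoff 57): dropping to 0 → total 80, payoff 77. Profitable deviation.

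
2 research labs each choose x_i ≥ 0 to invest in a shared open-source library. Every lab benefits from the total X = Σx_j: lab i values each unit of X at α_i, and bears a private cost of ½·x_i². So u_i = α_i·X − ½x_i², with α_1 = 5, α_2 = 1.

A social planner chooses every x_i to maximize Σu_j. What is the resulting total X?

Planner FOC: ∂(Σu_j)/∂x_i = (Σα_j) − x_i = 0, so x_i^SO = Σα_j = 6 for every i; X^SO = 12.

12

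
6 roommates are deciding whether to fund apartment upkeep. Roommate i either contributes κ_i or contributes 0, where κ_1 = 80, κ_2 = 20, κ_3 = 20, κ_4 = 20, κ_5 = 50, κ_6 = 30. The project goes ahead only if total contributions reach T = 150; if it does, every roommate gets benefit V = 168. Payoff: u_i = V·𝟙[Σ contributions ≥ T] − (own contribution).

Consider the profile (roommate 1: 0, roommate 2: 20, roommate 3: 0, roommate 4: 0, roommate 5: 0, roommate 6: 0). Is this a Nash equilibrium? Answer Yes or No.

Total = 20 < 150: not provided.
Roommate 1 (pledges 0, payoff 0): pledging 80 → total 100, payoff -80. No gain.
Roommate 2 (pledges 20, payoff -20): dropping to 0 → total 0, payoff 0. Profitable deviation.

No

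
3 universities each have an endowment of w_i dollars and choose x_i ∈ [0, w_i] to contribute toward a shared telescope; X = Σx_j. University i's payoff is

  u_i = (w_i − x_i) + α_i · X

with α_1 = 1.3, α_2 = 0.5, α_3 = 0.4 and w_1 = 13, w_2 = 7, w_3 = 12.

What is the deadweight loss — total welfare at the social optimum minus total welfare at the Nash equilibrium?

∂u_i/∂x_i = α_i − 1, so university i contributes w_i if α_i > 1, else 0.
α_i > 1 for i ∈ {1}; NE contributions (13, 0, 0), X = 13.
W^NE = Σw_i − X^NE + (Σα_i)·X^NE = 32 + 1.2·13 = 47.6.
Planner: ∂(Σu_j)/∂x_i = Σα_j − 1 = 1.2 > 0, so everyone contributes w_i; X^SO = 32, W^SO = 32 + 1.2·32 = 70.4.
Deadweight loss = 22.8.

22.8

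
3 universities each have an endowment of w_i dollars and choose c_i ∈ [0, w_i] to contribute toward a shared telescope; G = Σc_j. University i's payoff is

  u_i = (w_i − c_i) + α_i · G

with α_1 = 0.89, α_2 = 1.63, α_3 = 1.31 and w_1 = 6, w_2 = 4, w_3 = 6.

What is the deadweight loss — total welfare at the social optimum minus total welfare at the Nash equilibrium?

16.98

∂u_i/∂c_i = α_i − 1, so university i contributes w_i if α_i > 1, else 0.
α_i > 1 for i ∈ {2, 3}; NE contributions (0, 4, 6), G = 10.
W^NE = Σw_i − G^NE + (Σα_i)·G^NE = 16 + 2.83·10 = 44.3.
Planner: ∂(Σu_j)/∂c_i = Σα_j − 1 = 2.83 > 0, so everyone contributes w_i; G^SO = 16, W^SO = 16 + 2.83·16 = 61.28.
Deadweight loss = 16.98.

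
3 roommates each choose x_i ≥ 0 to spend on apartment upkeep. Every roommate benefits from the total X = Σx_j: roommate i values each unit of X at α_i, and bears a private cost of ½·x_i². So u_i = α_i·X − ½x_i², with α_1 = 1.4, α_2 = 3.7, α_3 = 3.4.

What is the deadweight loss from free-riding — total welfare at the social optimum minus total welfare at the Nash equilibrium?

Roommate i's FOC: ∂u_i/∂x_i = α_i − x_i = 0, so x_i* = α_i.
NE contributions = (1.4, 3.7, 3.4); X = 8.5.
W^NE = (Σα)·X − ½Σα_i² = 8.5² − ½·27.21 = 58.645.
Planner sets x_i = Σα_j = 8.5 for every i, so X^SO = 3·8.5 = 25.5.
W^SO = (Σα)·X^SO − ½·3·(Σα)² = (3/2)·8.5² = 108.375.
Deadweight loss = W^SO − W^NE = 49.73.

49.73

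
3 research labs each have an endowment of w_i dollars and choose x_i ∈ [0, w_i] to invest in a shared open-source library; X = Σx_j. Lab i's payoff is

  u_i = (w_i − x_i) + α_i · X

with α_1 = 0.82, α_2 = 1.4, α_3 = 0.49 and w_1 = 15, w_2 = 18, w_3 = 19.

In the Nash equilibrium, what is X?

∂u_i/∂x_i = α_i − 1, so lab i contributes w_i if α_i > 1, else 0.
α_i > 1 for i ∈ {2}; NE contributions (0, 18, 0), X = 18.

18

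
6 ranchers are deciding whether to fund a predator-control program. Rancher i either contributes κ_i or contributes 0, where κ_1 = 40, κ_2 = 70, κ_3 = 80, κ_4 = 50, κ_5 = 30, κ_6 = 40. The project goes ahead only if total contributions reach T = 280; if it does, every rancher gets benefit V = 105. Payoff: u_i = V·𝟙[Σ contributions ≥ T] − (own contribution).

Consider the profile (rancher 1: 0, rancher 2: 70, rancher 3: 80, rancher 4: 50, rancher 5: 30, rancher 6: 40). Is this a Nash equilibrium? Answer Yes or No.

No

Total = 270 < 280: not provided.
Rancher 1 (pledges 0, payoff 0): pledging 40 → total 310, payoff 65. Profitable deviation.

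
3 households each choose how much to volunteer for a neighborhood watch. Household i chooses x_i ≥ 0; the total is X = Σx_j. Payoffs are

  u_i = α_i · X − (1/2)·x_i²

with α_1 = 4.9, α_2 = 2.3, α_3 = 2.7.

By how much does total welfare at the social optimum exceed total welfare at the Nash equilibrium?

Household i's FOC: ∂u_i/∂x_i = α_i − x_i = 0, so x_i* = α_i.
NE contributions = (4.9, 2.3, 2.7); X = 9.9.
W^NE = (Σα)·X − ½Σα_i² = 9.9² − ½·36.59 = 79.715.
Planner sets x_i = Σα_j = 9.9 for every i, so X^SO = 3·9.9 = 29.7.
W^SO = (Σα)·X^SO − ½·3·(Σα)² = (3/2)·9.9² = 147.015.
Deadweight loss = W^SO − W^NE = 67.3.

67.3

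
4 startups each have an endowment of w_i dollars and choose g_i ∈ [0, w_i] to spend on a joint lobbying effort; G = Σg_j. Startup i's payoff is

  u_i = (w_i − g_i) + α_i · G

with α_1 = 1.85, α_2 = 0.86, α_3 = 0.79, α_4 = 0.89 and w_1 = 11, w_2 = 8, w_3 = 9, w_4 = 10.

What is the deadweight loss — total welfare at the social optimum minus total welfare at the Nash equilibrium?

∂u_i/∂g_i = α_i − 1, so startup i contributes w_i if α_i > 1, else 0.
α_i > 1 for i ∈ {1}; NE contributions (11, 0, 0, 0), G = 11.
W^NE = Σw_i − G^NE + (Σα_i)·G^NE = 38 + 3.39·11 = 75.29.
Planner: ∂(Σu_j)/∂g_i = Σα_j − 1 = 3.39 > 0, so everyone contributes w_i; G^SO = 38, W^SO = 38 + 3.39·38 = 166.82.
Deadweight loss = 91.53.

91.53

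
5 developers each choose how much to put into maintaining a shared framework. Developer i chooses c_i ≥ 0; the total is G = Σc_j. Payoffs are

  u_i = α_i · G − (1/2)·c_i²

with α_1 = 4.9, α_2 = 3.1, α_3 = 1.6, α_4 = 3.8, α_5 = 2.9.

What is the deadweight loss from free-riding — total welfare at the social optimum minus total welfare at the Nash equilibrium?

428.05

Developer i's FOC: ∂u_i/∂c_i = α_i − c_i = 0, so c_i* = α_i.
NE contributions = (4.9, 3.1, 1.6, 3.8, 2.9); G = 16.3.
W^NE = (Σα)·G − ½Σα_i² = 16.3² − ½·59.03 = 236.175.
Planner sets c_i = Σα_j = 16.3 for every i, so G^SO = 5·16.3 = 81.5.
W^SO = (Σα)·G^SO − ½·5·(Σα)² = (5/2)·16.3² = 664.225.
Deadweight loss = W^SO − W^NE = 428.05.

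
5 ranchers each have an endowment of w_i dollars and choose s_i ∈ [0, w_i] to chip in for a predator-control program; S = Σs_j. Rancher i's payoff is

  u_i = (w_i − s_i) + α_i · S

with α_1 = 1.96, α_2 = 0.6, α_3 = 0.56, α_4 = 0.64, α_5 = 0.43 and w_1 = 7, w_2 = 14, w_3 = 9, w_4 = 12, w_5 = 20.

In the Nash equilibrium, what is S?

7

∂u_i/∂s_i = α_i − 1, so rancher i contributes w_i if α_i > 1, else 0.
α_i > 1 for i ∈ {1}; NE contributions (7, 0, 0, 0, 0), S = 7.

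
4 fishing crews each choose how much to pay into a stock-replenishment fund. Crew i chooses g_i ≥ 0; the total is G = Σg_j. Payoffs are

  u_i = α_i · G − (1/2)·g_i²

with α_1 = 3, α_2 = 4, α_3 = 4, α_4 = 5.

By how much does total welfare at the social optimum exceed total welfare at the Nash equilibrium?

289

Crew i's FOC: ∂u_i/∂g_i = α_i − g_i = 0, so g_i* = α_i.
NE contributions = (3, 4, 4, 5); G = 16.
W^NE = (Σα)·G − ½Σα_i² = 16² − ½·66 = 223.
Planner sets g_i = Σα_j = 16 for every i, so G^SO = 4·16 = 64.
W^SO = (Σα)·G^SO − ½·4·(Σα)² = (4/2)·16² = 512.
Deadweight loss = W^SO − W^NE = 289.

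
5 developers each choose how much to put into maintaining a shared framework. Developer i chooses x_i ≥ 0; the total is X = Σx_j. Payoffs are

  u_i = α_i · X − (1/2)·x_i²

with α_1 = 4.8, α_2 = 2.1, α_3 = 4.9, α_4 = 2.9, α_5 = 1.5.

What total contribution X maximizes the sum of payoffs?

81

Planner FOC: ∂(Σu_j)/∂x_i = (Σα_j) − x_i = 0, so x_i^SO = Σα_j = 16.2 for every i; X^SO = 81.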